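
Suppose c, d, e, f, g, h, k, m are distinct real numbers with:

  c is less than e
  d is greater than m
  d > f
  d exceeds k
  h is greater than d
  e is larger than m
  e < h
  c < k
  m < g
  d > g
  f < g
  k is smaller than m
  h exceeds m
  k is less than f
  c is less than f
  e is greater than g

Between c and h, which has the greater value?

h

Link the given pairs in sequence: c < k; k < m; m < g; g < e; e < h.
Chaining these gives c < k < m < g < e < h.
So c < h; h is the larger of the two.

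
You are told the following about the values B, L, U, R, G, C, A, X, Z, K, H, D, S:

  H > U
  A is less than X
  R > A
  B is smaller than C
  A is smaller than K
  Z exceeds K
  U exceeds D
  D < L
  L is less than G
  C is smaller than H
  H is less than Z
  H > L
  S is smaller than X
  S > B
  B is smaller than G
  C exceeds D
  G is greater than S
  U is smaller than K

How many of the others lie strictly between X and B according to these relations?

Chaining upward from B reaches: C, S, G, H, Z.
Chaining downward from X reaches: A, S.
Strictly between B and X are those in both lists: S — 1 element.

1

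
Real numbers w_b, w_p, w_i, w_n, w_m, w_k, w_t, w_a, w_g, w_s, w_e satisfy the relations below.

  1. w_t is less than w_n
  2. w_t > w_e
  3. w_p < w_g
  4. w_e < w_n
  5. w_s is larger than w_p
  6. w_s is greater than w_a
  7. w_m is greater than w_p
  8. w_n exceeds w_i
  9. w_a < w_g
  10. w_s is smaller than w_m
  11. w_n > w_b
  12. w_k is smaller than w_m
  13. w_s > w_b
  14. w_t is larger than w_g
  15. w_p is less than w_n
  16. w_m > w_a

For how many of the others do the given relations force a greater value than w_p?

5

Directly above w_p: w_s, w_g, w_m, w_n.
One step further: w_t (5 so far).
Nothing else is reachable above w_p; 5 in all.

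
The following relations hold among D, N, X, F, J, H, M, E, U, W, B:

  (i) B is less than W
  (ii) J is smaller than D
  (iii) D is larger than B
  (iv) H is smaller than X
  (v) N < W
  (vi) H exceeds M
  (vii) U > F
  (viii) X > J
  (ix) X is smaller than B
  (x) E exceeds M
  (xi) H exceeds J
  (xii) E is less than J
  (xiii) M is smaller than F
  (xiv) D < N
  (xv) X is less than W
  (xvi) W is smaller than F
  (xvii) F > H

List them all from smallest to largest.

M < E < J < H < X < B < D < N < W < F < U

Nothing is placed below M, so it is least; from there M < E; E < J; J < H; H < X; X < B; B < D; D < N; N < W; W < F; F < U, each given directly.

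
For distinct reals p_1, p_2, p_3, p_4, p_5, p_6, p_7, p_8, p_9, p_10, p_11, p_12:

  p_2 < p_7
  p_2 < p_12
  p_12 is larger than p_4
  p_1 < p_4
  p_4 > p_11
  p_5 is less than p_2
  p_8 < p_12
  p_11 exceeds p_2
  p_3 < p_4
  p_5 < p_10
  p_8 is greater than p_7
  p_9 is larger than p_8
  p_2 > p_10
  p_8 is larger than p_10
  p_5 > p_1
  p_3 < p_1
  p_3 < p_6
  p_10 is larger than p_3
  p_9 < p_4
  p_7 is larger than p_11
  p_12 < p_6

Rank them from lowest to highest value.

Each adjacent pair is fixed by a given relation: p_3 < p_1; p_1 < p_5; p_5 < p_10; p_10 < p_2; p_2 < p_11; p_11 < p_7; p_7 < p_8; p_8 < p_9; p_9 < p_4; p_4 < p_12; p_12 < p_6. Chaining them end to end gives the full order.

p_3 < p_1 < p_5 < p_10 < p_2 < p_11 < p_7 < p_8 < p_9 < p_4 < p_12 < p_6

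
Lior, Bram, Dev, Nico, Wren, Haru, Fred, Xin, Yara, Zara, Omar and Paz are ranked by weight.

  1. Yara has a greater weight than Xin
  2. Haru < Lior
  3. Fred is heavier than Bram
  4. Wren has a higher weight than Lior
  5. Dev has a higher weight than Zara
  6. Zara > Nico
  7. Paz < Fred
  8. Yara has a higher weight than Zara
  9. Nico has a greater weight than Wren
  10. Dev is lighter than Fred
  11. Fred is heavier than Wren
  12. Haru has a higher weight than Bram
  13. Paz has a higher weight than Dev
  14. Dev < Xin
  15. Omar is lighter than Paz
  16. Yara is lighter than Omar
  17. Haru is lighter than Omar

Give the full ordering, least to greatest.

Bram < Haru < Lior < Wren < Nico < Zara < Dev < Xin < Yara < Omar < Paz < Fred

Nothing is placed below Bram, so it is least; from there Bram < Haru; Haru < Lior; Lior < Wren; Wren < Nico; Nico < Zara; Zara < Dev; Dev < Xin; Xin < Yara; Yara < Omar; Omar < Paz; Paz < Fred, each given directly.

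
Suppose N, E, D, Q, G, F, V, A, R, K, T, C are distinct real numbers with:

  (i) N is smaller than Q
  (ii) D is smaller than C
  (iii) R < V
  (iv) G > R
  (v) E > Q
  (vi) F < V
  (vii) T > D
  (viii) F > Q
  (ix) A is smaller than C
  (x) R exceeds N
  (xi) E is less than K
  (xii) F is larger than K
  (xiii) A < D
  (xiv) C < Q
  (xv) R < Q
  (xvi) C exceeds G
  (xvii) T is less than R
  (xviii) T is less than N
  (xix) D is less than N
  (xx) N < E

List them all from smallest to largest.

The consecutive links are each given: A < D; D < T; T < N; N < R; R < G; G < C; C < Q; Q < E; E < K; K < F; F < V.

A < D < T < N < R < G < C < Q < E < K < F < V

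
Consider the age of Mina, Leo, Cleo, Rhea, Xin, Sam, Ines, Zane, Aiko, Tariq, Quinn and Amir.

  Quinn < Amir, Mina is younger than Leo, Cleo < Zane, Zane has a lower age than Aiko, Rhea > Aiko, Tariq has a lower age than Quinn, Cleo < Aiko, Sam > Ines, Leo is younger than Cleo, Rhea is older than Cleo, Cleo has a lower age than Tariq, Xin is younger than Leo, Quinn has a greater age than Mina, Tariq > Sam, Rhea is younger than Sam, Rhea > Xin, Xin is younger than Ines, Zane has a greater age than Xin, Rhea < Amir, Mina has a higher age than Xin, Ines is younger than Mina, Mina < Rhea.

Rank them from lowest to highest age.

Xin < Ines < Mina < Leo < Cleo < Zane < Aiko < Rhea < Sam < Tariq < Quinn < Amir

The consecutive links are each given: Xin < Ines; Ines < Mina; Mina < Leo; Leo < Cleo; Cleo < Zane; Zane < Aiko; Aiko < Rhea; Rhea < Sam; Sam < Tariq; Tariq < Quinn; Quinn < Amir.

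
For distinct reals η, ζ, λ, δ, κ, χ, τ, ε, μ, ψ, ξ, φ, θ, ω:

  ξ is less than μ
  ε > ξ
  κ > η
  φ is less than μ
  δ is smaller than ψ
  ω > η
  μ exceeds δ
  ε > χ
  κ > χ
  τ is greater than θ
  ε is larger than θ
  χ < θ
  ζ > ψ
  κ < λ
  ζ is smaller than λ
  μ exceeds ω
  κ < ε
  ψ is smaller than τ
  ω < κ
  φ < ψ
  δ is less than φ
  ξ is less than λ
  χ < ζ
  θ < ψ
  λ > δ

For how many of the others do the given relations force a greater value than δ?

6

Directly above δ: φ, ψ, λ, μ.
One step further: ζ, τ (6 so far).
No other element is forced above δ by the given relations, so the count is 6.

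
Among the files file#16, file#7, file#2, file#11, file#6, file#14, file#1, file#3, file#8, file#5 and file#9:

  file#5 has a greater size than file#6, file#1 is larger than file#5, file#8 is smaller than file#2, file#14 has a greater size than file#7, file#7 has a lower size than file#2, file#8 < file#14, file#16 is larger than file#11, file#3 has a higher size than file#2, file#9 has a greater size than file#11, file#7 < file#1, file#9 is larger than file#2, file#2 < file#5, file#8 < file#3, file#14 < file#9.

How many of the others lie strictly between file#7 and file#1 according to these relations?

Chaining upward from file#7 reaches: file#14, file#2, file#9, file#5, file#3.
Chaining downward from file#1 reaches: file#6, file#8, file#2, file#5.
Strictly between file#7 and file#1 are those in both lists: file#2, file#5 — 2 elements.

2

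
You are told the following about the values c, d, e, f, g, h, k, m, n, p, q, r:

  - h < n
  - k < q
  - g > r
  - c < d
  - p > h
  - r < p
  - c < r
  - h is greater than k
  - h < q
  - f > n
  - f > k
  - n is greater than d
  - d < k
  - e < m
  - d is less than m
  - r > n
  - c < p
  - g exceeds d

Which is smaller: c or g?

c

c < d and d < k give c < k.
With k < h: c < d < k < h.
Then h < n extends the chain to n.
Then n < r extends the chain to r.
Then r < g extends the chain to g.
So c < g; c is the smaller of the two.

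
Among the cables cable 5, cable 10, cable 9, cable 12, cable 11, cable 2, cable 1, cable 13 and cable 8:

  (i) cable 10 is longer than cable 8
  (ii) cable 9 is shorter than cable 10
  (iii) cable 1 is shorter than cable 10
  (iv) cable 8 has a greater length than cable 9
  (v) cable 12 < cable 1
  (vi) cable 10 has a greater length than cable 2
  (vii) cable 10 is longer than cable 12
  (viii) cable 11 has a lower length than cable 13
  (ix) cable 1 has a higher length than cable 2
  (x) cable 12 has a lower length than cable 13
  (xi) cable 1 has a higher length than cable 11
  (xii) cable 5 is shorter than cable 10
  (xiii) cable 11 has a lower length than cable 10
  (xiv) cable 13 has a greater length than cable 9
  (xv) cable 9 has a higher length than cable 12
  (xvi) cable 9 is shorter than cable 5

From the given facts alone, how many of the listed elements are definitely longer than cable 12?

6

The elements the relations force above cable 12 are cable 9, cable 1, cable 5, cable 13, cable 8, cable 10 — no chain reaches any other.
That is 6.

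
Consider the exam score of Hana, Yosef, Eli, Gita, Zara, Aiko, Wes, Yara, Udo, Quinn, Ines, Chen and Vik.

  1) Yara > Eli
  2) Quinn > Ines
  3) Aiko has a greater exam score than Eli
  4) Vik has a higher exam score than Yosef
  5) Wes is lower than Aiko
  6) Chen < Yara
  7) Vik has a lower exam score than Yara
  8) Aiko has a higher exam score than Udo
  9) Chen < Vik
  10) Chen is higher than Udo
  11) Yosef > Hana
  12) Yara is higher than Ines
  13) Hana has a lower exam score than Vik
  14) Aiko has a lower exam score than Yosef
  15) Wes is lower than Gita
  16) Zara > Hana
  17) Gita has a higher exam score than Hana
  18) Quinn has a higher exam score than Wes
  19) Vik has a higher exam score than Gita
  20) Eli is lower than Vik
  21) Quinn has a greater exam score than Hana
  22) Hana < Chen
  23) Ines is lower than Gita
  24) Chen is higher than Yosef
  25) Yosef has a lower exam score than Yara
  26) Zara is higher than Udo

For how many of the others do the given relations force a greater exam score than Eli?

5

Directly above Eli: Aiko, Vik, Yara.
One step further: Yosef (4 so far).
One step further: Chen (5 so far).
Nothing else is reachable above Eli; 5 in all.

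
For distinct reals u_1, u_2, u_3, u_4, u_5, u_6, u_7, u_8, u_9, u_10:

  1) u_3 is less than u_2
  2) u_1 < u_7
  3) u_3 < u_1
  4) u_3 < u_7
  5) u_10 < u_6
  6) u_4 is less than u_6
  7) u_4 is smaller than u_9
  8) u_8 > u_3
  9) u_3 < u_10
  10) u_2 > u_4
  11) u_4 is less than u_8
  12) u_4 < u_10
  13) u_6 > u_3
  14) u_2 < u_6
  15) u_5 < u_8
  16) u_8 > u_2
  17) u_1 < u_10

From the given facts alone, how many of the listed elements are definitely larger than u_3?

The elements the relations force above u_3 are u_2, u_1, u_7, u_8, u_10, u_6 — no chain reaches any other.
That is 6.

6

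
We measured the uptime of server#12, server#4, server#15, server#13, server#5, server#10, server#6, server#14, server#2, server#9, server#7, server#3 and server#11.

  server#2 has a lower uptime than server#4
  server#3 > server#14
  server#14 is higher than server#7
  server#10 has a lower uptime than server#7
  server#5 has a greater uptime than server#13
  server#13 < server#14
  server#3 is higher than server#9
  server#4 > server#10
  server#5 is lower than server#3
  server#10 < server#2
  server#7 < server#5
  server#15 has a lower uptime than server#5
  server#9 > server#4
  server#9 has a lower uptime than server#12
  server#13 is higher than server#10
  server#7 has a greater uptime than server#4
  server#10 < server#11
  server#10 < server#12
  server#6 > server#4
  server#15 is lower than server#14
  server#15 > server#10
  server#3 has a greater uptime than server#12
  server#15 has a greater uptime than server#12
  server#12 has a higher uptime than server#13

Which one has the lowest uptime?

server#2 is not least since server#10 < server#2; server#4 is not least since server#10 < server#4; server#13 is not least since server#10 < server#13; server#9 is not least since server#4 < server#9; server#12 is not least since server#10 < server#12; server#6 is not least since server#4 < server#6; server#7 is not least since server#10 < server#7; server#15 is not least since server#10 < server#15; server#14 is not least since server#15 < server#14; server#5 is not least since server#13 < server#5; server#3 is not least since server#14 < server#3; server#11 is not least since server#10 < server#11.
Only server#10 has nothing below it, so server#10 is the lowest uptime.

server#10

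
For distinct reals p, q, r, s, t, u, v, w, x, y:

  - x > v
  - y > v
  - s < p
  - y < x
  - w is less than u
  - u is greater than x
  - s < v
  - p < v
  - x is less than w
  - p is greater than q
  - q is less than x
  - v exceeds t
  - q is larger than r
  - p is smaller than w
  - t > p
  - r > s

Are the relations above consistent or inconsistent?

consistent

The single ordering s < r < q < p < t < v < y < x < w < u satisfies every listed relation, so no contradiction arises.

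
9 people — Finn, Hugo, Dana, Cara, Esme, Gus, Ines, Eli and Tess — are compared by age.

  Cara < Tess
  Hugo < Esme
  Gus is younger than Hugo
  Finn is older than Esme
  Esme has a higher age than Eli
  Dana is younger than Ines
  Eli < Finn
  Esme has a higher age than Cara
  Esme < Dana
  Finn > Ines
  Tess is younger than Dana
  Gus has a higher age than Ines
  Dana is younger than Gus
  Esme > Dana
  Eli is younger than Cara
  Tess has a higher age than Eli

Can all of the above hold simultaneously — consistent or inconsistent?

We have Esme < Dana stated directly, yet also Dana < Ines < Gus < Hugo < Esme by chaining the others — so Dana < Esme. Contradiction.

inconsistent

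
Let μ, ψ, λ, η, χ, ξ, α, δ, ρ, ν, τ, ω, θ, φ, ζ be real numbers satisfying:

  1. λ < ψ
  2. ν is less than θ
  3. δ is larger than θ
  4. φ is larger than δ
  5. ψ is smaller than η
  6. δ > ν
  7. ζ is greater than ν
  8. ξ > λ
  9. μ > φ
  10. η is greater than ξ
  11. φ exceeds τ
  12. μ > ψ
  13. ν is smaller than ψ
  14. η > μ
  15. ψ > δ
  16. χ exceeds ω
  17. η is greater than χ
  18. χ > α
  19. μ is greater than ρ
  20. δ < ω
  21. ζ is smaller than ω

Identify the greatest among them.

ρ is not greatest since ρ < μ; ν is not greatest since ν < δ; θ is not greatest since θ < δ; α is not greatest since α < χ; λ is not greatest since λ < ψ; ζ is not greatest since ζ < ω; δ is not greatest since δ < ψ; ω is not greatest since ω < χ; τ is not greatest since τ < φ; φ is not greatest since φ < μ; χ is not greatest since χ < η; ξ is not greatest since ξ < η; ψ is not greatest since ψ < μ; μ is not greatest since μ < η.
Only η has nothing above it, so η is the greatest.

η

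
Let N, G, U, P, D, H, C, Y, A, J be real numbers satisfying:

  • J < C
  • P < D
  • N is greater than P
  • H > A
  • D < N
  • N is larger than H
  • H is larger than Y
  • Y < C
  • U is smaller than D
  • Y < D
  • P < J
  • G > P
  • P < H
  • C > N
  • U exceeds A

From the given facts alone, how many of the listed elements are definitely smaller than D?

4

From D the given relations immediately reach P, Y, U.
From those, A — 4 in total.
No other element is forced below D by the given relations, so the count is 4.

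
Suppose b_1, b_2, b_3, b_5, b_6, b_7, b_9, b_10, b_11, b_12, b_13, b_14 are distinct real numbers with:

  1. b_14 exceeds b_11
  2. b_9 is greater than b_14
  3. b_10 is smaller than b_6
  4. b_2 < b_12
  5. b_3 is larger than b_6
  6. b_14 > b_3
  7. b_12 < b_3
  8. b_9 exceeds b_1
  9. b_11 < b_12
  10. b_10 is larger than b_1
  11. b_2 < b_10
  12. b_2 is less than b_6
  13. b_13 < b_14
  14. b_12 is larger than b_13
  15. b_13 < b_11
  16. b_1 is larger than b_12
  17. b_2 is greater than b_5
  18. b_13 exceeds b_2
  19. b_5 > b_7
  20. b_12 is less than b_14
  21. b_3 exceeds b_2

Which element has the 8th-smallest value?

b_10

The consecutive relations fix a unique order: b_7 < b_5 < b_2 < b_13 < b_11 < b_12 < b_1 < b_10 < b_6 < b_3 < b_14 < b_9.
Counting 8 from the smallest end gives b_10.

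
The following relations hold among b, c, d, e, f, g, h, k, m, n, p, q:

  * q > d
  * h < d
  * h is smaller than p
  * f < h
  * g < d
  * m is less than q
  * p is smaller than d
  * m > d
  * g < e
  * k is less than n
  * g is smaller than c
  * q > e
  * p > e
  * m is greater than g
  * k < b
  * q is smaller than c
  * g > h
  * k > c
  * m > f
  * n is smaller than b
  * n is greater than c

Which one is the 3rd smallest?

g

Piecing the relations together gives one ordering: f < h < g < e < p < d < m < q < c < k < n < b.
Counting 3 from the smallest end gives g.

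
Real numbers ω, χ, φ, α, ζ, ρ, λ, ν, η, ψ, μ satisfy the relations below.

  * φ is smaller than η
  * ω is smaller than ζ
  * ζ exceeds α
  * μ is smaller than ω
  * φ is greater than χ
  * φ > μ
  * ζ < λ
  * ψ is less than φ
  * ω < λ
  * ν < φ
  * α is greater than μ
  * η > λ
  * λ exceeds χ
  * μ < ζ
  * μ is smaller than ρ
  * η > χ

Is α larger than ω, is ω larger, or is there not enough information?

undetermined

Following every chain through ω: above ω we get ζ, λ, η; below ω we get μ.
α is not reached, and no chain runs the other way from α to ω.
So the given relations leave the order of ω and α undetermined.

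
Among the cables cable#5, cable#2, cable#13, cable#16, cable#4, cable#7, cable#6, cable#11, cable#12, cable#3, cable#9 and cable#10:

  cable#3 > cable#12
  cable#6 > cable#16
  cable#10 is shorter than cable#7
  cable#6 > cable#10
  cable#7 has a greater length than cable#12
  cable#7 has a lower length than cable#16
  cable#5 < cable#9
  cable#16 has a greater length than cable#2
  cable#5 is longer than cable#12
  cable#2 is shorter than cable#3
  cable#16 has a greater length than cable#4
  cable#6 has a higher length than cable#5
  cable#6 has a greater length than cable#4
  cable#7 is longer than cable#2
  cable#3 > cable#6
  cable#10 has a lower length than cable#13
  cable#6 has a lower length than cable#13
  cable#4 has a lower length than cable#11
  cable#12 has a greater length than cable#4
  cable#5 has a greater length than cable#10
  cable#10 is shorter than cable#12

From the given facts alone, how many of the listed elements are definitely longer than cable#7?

4

From cable#7 the given relations immediately reach cable#16.
From those, cable#6 — 2 in total.
From those, cable#3, cable#13 — 4 in total.
No other element is forced above cable#7 by the given relations, so the count is 4.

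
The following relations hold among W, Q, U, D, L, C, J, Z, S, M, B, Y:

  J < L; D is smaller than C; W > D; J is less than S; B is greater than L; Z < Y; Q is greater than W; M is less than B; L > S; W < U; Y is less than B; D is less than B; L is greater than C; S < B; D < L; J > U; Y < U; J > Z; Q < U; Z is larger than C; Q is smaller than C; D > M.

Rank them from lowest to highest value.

The consecutive links are each given: M < D; D < W; W < Q; Q < C; C < Z; Z < Y; Y < U; U < J; J < S; S < L; L < B.

M < D < W < Q < C < Z < Y < U < J < S < L < B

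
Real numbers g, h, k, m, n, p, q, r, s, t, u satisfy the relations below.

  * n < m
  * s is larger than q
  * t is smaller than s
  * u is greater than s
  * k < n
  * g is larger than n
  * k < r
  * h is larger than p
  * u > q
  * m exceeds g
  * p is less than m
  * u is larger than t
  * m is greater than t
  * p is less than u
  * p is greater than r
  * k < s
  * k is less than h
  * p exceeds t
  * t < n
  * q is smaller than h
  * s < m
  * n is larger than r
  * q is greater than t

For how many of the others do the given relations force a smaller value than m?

8

Directly below m: t, p, n, s, g.
One step further: k, r, q (8 so far).
Nothing else is reachable below m; 8 in all.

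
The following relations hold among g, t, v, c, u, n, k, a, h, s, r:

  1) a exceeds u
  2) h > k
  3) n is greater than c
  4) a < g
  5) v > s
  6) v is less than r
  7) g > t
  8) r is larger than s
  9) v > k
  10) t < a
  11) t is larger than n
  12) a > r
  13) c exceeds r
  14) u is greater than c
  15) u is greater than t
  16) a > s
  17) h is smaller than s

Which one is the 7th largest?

Piecing the relations together gives one ordering: k < h < s < v < r < c < n < t < u < a < g.
Counting 7 from the largest end gives r.

r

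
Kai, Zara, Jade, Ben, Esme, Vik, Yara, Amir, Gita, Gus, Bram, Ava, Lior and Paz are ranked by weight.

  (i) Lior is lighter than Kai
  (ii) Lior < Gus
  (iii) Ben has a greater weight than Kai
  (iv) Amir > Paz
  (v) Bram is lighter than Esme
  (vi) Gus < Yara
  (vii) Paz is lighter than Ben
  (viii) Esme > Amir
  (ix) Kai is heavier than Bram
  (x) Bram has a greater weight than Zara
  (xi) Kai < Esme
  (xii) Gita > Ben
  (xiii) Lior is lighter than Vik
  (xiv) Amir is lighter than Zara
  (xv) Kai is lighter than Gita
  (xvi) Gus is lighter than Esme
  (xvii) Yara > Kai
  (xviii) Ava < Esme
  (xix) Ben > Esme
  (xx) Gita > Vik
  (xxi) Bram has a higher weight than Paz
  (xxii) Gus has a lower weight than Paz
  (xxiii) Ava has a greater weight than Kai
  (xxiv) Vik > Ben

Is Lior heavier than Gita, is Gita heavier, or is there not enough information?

Lior < Gus and Gus < Paz give Lior < Paz.
With Paz < Amir: Lior < Gus < Paz < Amir.
Then Amir < Zara extends the chain to Zara.
Then Zara < Bram extends the chain to Bram.
With Bram < Kai: Lior < Gus < Paz < Amir < Zara < Bram < Kai.
With Kai < Ava: Lior < Gus < Paz < Amir < Zara < Bram < Kai < Ava.
With Ava < Esme: Lior < Gus < Paz < Amir < Zara < Bram < Kai < Ava < Esme.
With Esme < Ben: Lior < Gus < Paz < Amir < Zara < Bram < Kai < Ava < Esme < Ben.
Then Ben < Vik extends the chain to Vik.
Then Vik < Gita extends the chain to Gita.
So Gita is heavier.

Gita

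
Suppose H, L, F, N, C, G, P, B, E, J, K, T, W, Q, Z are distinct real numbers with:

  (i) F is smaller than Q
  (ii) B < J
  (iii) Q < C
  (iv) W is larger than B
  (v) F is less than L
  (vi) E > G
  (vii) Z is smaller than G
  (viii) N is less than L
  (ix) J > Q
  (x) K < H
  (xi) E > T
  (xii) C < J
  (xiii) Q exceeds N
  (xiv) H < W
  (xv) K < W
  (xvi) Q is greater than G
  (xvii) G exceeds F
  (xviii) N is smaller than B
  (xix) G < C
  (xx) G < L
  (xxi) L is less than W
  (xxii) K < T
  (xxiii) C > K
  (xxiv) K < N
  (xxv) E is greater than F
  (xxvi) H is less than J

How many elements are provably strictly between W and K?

4

Chaining upward from K reaches: N, T, Q, L, B, H, E, C, J.
Chaining downward from W reaches: F, Z, N, G, L, B, H.
Strictly between K and W are those in both lists: N, L, B, H — 4 elements.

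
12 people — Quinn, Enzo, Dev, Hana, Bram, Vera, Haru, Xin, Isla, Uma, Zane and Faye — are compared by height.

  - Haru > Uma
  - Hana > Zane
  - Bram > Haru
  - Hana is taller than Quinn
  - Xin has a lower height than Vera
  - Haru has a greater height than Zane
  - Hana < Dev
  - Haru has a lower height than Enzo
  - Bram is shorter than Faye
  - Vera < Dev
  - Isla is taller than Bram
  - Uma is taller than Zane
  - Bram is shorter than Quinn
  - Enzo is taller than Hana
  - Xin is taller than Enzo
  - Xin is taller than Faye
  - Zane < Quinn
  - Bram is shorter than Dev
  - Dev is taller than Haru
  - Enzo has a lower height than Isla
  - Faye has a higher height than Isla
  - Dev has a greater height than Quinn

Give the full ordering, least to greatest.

Zane < Uma < Haru < Bram < Quinn < Hana < Enzo < Isla < Faye < Xin < Vera < Dev

The consecutive links are each given: Zane < Uma; Uma < Haru; Haru < Bram; Bram < Quinn; Quinn < Hana; Hana < Enzo; Enzo < Isla; Isla < Faye; Faye < Xin; Xin < Vera; Vera < Dev.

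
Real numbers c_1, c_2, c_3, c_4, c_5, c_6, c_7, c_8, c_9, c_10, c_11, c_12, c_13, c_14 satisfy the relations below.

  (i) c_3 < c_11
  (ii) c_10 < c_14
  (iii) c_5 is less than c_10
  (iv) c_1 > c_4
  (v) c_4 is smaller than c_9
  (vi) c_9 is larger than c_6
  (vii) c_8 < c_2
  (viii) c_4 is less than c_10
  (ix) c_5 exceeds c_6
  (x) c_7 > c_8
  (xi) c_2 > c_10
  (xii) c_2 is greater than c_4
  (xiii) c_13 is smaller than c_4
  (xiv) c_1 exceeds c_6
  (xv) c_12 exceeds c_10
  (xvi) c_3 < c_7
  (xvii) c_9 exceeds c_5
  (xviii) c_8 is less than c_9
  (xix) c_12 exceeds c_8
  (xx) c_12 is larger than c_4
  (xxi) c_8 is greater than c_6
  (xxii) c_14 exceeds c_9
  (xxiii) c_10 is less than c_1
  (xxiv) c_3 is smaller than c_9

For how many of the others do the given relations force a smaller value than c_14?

8

The elements the relations force below c_14 are c_6, c_3, c_13, c_8, c_4, c_5, c_9, c_10 — no chain reaches any other.
That is 8.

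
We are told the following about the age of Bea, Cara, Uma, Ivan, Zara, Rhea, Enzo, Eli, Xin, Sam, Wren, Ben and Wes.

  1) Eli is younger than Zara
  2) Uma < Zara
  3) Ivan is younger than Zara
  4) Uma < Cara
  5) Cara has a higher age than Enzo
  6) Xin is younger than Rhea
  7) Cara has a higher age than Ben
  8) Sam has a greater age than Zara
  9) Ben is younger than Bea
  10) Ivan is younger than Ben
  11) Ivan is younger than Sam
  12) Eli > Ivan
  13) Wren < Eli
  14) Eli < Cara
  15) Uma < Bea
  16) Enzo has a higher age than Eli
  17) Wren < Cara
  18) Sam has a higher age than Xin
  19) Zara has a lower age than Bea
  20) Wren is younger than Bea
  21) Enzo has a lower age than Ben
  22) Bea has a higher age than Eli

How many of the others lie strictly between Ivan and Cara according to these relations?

Chaining upward from Ivan reaches: Eli, Zara, Enzo, Ben, Sam, Bea.
Chaining downward from Cara reaches: Wren, Uma, Eli, Enzo, Ben.
Strictly between Ivan and Cara are those in both lists: Eli, Enzo, Ben — 3 elements.

3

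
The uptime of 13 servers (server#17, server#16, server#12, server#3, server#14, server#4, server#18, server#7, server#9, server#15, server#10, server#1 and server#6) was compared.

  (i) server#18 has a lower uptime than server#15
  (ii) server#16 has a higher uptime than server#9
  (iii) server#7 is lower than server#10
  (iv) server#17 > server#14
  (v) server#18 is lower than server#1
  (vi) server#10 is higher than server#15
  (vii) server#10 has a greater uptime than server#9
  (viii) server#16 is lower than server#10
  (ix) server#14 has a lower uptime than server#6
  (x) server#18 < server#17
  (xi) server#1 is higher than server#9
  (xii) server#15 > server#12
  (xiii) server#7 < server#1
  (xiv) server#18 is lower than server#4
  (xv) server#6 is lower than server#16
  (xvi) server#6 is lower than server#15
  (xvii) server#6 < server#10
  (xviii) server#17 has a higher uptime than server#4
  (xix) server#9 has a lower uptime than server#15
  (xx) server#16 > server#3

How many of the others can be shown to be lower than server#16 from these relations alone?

Directly below server#16: server#6, server#3, server#9.
One step further: server#14 (4 so far).
Nothing else is reachable below server#16; 4 in all.

4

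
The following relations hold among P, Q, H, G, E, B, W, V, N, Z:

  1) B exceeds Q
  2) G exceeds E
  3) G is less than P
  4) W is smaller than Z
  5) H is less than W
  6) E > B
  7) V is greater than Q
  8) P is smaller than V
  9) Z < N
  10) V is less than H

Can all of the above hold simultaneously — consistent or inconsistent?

The single ordering Q < B < E < G < P < V < H < W < Z < N satisfies every listed relation, so no contradiction arises.

consistent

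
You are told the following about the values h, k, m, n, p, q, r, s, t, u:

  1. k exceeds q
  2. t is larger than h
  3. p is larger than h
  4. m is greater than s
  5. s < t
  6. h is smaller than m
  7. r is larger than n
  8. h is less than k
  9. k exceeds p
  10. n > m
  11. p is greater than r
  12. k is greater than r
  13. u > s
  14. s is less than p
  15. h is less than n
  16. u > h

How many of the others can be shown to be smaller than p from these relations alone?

From p the given relations immediately reach h, s, r.
From those, n — 4 in total.
From those, m — 5 in total.
No other element is forced below p by the given relations, so the count is 5.

5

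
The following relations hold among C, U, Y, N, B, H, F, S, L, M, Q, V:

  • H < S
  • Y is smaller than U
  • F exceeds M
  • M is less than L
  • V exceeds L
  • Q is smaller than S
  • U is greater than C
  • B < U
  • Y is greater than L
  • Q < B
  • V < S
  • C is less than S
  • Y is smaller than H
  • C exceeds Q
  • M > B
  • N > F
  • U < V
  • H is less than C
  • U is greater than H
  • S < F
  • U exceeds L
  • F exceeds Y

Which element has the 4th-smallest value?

L

Chaining the given pairs: Q < B < M < L < Y < H < C < U < V < S < F < N.
Counting 4 from the smallest end gives L.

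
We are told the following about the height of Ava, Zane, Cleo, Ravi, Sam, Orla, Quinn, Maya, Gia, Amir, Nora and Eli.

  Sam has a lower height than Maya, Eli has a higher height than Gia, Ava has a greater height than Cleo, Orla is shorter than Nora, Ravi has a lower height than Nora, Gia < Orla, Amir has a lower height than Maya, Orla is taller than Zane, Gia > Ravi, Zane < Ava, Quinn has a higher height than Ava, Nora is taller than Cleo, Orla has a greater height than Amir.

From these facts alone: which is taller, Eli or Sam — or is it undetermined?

Following every chain through Sam: above Sam we get Maya.
Eli is not reached, and no chain runs the other way from Eli to Sam.
So the given relations leave the order of Sam and Eli undetermined.

undetermined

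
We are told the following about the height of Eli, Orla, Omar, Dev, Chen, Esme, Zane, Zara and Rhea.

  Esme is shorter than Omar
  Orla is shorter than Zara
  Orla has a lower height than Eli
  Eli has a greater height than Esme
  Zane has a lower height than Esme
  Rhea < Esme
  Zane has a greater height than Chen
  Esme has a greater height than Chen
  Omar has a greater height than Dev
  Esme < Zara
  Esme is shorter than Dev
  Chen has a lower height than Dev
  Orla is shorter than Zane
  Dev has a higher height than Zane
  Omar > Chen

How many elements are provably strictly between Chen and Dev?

2

Chaining upward from Chen reaches: Zane, Esme, Omar, Zara, Eli.
Chaining downward from Dev reaches: Rhea, Orla, Zane, Esme.
Strictly between Chen and Dev are those in both lists: Zane, Esme — 2 elements.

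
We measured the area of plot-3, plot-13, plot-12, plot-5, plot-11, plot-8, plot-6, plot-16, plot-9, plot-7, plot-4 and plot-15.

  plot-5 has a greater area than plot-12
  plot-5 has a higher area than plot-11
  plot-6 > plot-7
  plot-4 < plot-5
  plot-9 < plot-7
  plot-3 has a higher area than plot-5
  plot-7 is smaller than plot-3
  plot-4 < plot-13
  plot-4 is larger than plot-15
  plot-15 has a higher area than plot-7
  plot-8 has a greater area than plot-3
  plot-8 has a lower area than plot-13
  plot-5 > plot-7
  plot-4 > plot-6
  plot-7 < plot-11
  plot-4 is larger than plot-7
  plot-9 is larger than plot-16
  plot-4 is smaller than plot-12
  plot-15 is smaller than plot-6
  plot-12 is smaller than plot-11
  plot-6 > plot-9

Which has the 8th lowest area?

plot-11

The consecutive relations fix a unique order: plot-16 < plot-9 < plot-7 < plot-15 < plot-6 < plot-4 < plot-12 < plot-11 < plot-5 < plot-3 < plot-8 < plot-13.
The 8th smallest is plot-11.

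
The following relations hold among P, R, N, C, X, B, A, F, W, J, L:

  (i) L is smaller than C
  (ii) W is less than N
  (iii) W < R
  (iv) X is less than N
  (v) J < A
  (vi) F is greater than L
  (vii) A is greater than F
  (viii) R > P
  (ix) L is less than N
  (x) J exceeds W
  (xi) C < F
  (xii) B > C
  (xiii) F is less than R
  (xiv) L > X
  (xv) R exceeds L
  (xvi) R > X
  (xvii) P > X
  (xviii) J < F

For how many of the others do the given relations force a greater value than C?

The elements the relations force above C are B, F, A, R — no chain reaches any other.
That is 4.

4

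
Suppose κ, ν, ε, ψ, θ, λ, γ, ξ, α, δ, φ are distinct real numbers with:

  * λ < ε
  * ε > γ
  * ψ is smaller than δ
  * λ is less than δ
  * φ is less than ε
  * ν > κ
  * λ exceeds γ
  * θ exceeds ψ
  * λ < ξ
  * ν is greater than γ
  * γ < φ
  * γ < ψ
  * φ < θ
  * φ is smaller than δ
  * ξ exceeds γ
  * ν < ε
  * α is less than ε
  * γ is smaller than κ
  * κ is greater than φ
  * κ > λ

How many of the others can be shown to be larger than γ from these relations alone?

From γ the given relations immediately reach φ, λ, κ, ν, ψ, ε, ξ.
From those, δ, θ — 9 in total.
Nothing else is reachable above γ; 9 in all.

9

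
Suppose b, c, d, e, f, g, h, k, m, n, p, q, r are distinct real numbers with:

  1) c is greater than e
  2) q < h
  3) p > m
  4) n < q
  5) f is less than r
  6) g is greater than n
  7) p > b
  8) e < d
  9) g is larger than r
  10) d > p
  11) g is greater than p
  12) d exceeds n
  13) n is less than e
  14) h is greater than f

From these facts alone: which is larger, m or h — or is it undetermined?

undetermined

Following every chain through m: above m we get p, d, g.
h is not reached, and no chain runs the other way from h to m.
So the given relations leave the order of m and h undetermined.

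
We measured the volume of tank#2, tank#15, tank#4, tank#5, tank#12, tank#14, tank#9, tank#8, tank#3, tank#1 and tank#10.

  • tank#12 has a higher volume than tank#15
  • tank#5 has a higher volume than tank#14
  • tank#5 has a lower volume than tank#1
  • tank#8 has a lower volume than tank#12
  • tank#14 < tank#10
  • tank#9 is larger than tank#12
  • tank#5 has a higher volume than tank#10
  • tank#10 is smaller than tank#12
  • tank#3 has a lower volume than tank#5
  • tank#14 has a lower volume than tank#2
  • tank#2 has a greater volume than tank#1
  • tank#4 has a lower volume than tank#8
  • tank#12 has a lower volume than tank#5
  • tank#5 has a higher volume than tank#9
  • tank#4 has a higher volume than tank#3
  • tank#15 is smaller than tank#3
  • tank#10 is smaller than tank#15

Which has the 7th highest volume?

tank#4

Chaining the given pairs: tank#14 < tank#10 < tank#15 < tank#3 < tank#4 < tank#8 < tank#12 < tank#9 < tank#5 < tank#1 < tank#2.
Counting 7 from the largest end gives tank#4.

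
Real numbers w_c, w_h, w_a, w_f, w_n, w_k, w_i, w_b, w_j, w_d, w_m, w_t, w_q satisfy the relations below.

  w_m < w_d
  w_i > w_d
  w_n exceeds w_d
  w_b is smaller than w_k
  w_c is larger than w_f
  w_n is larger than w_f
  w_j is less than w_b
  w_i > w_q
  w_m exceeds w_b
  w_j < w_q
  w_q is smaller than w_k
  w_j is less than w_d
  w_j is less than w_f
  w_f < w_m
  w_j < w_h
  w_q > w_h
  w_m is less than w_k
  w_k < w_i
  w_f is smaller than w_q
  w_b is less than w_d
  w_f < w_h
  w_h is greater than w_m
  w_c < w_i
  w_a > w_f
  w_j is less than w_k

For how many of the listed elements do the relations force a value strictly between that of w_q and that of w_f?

2

The relations place w_f below w_q. An element lies strictly between them when it is forced above w_f and also forced below w_q.
Above w_f: {w_m, w_c, w_h, w_a, w_d, w_n, w_k, w_i}. Below w_q: {w_j, w_b, w_m, w_h}.
Intersection: {w_m, w_h} — 2.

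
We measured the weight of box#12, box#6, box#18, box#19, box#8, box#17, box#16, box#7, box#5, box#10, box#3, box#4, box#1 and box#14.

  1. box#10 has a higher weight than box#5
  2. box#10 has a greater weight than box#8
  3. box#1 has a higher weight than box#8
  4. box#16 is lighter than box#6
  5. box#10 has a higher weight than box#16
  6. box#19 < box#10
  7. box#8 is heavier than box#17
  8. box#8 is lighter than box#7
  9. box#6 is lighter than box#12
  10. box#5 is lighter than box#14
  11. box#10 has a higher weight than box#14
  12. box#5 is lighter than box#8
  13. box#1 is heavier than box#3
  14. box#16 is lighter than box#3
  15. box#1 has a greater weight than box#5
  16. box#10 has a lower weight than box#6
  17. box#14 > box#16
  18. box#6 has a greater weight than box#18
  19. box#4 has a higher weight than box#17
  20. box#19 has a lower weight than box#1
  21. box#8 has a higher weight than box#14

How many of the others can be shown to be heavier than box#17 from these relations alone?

From box#17 the given relations immediately reach box#8, box#4.
From those, box#10, box#7, box#1 — 5 in total.
From those, box#6 — 6 in total.
From those, box#12 — 7 in total.
Nothing else is reachable above box#17; 7 in all.

7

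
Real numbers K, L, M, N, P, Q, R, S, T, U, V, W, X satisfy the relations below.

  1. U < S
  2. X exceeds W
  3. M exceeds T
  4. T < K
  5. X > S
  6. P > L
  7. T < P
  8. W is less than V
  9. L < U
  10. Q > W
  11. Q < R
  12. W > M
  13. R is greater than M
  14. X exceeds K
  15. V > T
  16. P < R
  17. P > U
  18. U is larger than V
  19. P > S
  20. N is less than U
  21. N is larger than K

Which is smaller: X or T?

Chaining the given relations: T < M < W < V < U < S < X.
So T < X; T is the smaller of the two.

T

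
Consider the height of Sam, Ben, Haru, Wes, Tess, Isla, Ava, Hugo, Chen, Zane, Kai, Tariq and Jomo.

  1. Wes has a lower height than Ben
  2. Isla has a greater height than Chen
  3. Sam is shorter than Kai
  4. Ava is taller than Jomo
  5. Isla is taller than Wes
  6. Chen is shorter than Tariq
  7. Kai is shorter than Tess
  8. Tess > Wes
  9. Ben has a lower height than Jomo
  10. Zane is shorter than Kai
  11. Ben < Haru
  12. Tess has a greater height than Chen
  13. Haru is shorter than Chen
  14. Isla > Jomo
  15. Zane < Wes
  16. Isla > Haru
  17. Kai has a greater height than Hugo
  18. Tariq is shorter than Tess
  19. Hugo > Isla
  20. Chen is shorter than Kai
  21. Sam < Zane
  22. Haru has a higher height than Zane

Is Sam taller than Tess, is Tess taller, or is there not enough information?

Tess

The relevant relations are Sam < Zane; Zane < Wes; Wes < Ben; Ben < Haru; Haru < Chen; Chen < Isla; Isla < Hugo; Hugo < Kai; Kai < Tess.
Chaining these gives Sam < Zane < Wes < Ben < Haru < Chen < Isla < Hugo < Kai < Tess.
So Tess is taller.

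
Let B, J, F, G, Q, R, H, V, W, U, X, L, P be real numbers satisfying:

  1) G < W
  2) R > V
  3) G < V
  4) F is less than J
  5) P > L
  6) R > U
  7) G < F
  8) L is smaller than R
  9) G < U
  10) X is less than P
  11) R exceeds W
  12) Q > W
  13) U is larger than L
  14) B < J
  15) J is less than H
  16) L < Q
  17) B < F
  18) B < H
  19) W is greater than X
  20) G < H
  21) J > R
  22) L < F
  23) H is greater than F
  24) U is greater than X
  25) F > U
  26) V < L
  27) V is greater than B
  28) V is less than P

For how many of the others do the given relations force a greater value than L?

7

Directly above L: U, F, R, Q, P.
One step further: J, H (7 so far).
No other element is forced above L by the given relations, so the count is 7.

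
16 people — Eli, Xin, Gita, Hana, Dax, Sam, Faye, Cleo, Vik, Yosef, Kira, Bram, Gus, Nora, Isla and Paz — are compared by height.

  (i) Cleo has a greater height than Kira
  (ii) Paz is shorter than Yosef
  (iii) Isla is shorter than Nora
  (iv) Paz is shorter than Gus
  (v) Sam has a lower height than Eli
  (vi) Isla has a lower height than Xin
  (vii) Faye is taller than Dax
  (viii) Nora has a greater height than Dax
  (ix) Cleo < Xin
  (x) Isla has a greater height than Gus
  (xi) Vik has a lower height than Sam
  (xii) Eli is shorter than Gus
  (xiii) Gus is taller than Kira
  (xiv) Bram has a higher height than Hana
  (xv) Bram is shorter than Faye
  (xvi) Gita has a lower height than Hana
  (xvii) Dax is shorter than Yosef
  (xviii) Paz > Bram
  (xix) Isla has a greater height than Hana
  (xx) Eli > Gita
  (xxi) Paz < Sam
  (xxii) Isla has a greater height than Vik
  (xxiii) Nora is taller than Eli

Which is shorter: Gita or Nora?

Gita

Gita < Hana and Hana < Bram give Gita < Bram.
With Bram < Paz: Gita < Hana < Bram < Paz.
With Paz < Sam: Gita < Hana < Bram < Paz < Sam.
Then Sam < Eli extends the chain to Eli.
With Eli < Gus: Gita < Hana < Bram < Paz < Sam < Eli < Gus.
With Gus < Isla: Gita < Hana < Bram < Paz < Sam < Eli < Gus < Isla.
Then Isla < Nora extends the chain to Nora.
So Gita < Nora; Gita is the shorter of the two.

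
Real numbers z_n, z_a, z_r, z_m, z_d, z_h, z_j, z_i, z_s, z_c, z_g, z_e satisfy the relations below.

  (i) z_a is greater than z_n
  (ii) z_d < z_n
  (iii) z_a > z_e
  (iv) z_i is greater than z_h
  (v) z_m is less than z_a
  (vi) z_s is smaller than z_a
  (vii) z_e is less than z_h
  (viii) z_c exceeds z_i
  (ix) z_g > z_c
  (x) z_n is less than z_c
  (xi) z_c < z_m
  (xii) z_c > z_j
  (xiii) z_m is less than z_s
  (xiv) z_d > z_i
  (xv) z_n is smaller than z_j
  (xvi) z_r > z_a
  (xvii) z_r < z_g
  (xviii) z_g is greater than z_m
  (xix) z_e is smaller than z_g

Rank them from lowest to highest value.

z_e < z_h < z_i < z_d < z_n < z_j < z_c < z_m < z_s < z_a < z_r < z_g

Nothing is placed below z_e, so it is least; from there z_e < z_h; z_h < z_i; z_i < z_d; z_d < z_n; z_n < z_j; z_j < z_c; z_c < z_m; z_m < z_s; z_s < z_a; z_a < z_r; z_r < z_g, each given directly.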